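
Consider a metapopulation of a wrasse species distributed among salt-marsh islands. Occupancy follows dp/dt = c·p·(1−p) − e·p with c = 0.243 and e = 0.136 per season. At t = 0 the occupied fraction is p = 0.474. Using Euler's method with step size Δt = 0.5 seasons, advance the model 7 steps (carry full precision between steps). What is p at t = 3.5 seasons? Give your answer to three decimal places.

Update rule: p ← p + [c·p·(1−p) − e·p]·Δt with Δt = 0.5.
p: 0.47400 → 0.47206  (Δp = -0.00194)
p: 0.47206 → 0.47024  (Δp = -0.00182)
p: 0.47024 → 0.46853  (Δp = -0.00171)
p: 0.46853 → 0.46693  (Δp = -0.00161)
p: 0.46693 → 0.46542  (Δp = -0.00151)
p: 0.46542 → 0.46400  (Δp = -0.00142)
p: 0.46400 → 0.46266  (Δp = -0.00133)

0.463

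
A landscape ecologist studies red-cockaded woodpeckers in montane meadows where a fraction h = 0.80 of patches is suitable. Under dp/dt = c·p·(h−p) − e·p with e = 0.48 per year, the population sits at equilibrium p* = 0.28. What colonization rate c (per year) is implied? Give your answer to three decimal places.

0.923

At equilibrium c(h−p*) = e, so c = e/(h−p*).
c = 0.48/(0.80 − 0.28) = 0.48/0.5200 = 0.9231.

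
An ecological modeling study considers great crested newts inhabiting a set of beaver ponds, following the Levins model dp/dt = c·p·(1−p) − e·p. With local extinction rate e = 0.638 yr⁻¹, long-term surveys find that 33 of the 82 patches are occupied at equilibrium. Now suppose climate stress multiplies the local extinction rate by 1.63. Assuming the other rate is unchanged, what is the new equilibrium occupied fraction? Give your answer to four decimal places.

0.0260

Observed p* = 33/82 = 0.40244.
Balance c(1−p*) = e gives c = e/(1 − 0.40244) = 0.638/0.59756 = 1.06768.
New p* = 1 − e/c = 1 − 1.03994/1.06768 = 0.02598.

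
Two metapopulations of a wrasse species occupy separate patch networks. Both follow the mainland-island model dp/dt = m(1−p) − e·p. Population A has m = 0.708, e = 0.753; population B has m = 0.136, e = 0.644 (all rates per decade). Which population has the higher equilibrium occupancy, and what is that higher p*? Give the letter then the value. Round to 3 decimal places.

A, 0.485

A: p*_A = m/(m+e) = 0.708/1.4610 = 0.4846.
B: p*_B = 0.136/0.7800 = 0.1744.
A is higher at 0.4846.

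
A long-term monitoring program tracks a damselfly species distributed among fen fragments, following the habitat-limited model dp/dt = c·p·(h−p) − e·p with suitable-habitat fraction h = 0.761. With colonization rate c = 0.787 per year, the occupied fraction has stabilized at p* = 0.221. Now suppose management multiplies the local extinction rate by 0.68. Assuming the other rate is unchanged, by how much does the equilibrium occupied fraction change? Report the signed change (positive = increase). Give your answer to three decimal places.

0.173

Balance c(h−p*) = e gives e = 0.787×(0.761 − 0.22100) = 0.42498.
New p* = 0.761 − e/c = 0.761 − 0.28899/0.78700 = 0.39380.
Δp* = 0.39380 − 0.22100 = +0.17280.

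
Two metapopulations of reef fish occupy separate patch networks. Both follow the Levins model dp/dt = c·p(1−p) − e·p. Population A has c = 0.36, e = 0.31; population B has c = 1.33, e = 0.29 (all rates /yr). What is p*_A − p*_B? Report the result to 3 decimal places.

-0.643

A: p*_A = 1 − 0.31/0.36 = 0.1389.
B: p*_B = 1 − 0.29/1.33 = 0.7820.
p*_A − p*_B = 0.1389 − 0.7820 = -0.6431.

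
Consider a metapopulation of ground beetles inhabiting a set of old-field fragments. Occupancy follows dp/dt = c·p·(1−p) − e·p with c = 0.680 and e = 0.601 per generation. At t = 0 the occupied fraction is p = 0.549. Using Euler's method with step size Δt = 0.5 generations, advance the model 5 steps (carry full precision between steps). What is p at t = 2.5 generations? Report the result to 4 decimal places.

Update rule: p ← p + [c·p·(1−p) − e·p]·Δt with Δt = 0.5.
step 1: Δp = -0.08079, p = 0.46821
step 2: Δp = -0.05604, p = 0.41217
step 3: Δp = -0.04148, p = 0.37069
step 4: Δp = -0.03208, p = 0.33861
step 5: Δp = -0.02561, p = 0.31300

0.3130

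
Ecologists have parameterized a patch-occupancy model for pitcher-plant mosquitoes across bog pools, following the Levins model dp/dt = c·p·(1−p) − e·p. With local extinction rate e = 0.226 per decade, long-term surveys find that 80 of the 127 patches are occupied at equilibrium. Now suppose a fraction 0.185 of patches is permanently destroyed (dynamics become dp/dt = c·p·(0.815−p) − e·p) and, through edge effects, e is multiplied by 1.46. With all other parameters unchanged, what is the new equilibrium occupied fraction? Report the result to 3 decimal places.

0.275

Observed p* = 80/127 = 0.62992.
Balance c(1−p*) = e gives c = e/(1 − 0.62992) = 0.226/0.37008 = 0.61068.
New p* = 0.815 − e/c = 0.815 − 0.32996/0.61068 = 0.27468.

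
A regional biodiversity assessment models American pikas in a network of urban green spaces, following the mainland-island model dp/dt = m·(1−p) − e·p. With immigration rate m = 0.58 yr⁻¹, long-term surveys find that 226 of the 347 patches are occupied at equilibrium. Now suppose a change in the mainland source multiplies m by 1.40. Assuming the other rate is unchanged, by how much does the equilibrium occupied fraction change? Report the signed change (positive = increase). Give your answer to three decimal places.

Observed p* = 226/347 = 0.65130.
Balance m(1−p*) = e·p* gives e = m(1−p*)/p* = 0.58×0.34870/0.65130 = 0.31053.
New p* = m/(m+e) = 0.81200/(0.81200+0.31053) = 0.72337.
Δp* = 0.72337 − 0.65130 = +0.07207.

0.072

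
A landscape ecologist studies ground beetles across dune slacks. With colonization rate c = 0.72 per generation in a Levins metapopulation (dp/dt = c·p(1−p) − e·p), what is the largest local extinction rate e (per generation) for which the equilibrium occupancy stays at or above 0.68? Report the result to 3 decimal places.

1 − e/c ≥ 0.68 ⇒ e ≤ c(1 − 0.68) = 0.72 × 0.3200.
e_max = 0.2304.

0.230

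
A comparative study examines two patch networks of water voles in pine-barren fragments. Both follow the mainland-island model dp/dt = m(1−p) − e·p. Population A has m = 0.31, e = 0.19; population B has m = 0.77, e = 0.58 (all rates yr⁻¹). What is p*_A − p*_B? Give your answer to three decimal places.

A: p*_A = m/(m+e) = 0.31/0.5000 = 0.6200.
B: p*_B = 0.77/1.3500 = 0.5704.
p*_A − p*_B = 0.6200 − 0.5704 = 0.0496.

0.050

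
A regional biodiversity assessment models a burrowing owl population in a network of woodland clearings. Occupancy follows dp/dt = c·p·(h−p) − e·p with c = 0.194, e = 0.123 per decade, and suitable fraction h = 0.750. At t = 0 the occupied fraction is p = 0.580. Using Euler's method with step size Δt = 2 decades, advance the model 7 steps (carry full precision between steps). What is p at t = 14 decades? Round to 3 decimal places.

0.262

Update rule: p ← p + [c·p·(h−p) − e·p]·Δt with Δt = 2.
  1  |  dp/dt·Δt = -0.104423  |  p_1 = 0.475577
  2  |  dp/dt·Δt = -0.066354  |  p_2 = 0.409223
  3  |  dp/dt·Δt = -0.046561  |  p_3 = 0.362662
  4  |  dp/dt·Δt = -0.034711  |  p_4 = 0.327950
  5  |  dp/dt·Δt = -0.026972  |  p_5 = 0.300978
  6  |  dp/dt·Δt = -0.021604  |  p_6 = 0.279374
  7  |  dp/dt·Δt = -0.017712  |  p_7 = 0.261663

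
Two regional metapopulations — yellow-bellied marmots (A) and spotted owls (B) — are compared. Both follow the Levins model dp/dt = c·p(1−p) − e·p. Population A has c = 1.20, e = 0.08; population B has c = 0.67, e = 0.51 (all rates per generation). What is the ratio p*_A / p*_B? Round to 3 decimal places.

A: p*_A = 1 − 0.08/1.20 = 0.9333.
B: p*_B = 1 − 0.51/0.67 = 0.2388.
p*_A / p*_B = 0.9333/0.2388 = 3.9083.

3.908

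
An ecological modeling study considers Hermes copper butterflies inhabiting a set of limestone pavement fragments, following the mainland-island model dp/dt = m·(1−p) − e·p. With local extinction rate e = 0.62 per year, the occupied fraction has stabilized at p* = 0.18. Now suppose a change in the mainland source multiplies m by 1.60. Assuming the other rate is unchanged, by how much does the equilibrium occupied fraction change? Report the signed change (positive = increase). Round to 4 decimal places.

0.0799

Balance m(1−p*) = e·p* gives m = e·p*/(1−p*) = 0.62×0.18000/0.82000 = 0.13610.
New p* = m/(m+e) = 0.21776/(0.21776+0.62000) = 0.25993.
Δp* = 0.25993 − 0.18000 = +0.07993.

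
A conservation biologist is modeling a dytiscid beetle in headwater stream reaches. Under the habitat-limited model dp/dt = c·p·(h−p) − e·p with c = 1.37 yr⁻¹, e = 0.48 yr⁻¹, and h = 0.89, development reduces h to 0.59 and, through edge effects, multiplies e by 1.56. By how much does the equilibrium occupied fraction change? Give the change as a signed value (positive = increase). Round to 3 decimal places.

-0.496

Before: p* = h − e/c = 0.89 − 0.48/1.37 = 0.89 − 0.3504 = 0.5396.
After: c = 1.37, e = 0.7488, h = 0.59; p* = 0.59 − 0.7488/1.37 = 0.0434.
Δp* = 0.0434 − 0.5396 = -0.4962.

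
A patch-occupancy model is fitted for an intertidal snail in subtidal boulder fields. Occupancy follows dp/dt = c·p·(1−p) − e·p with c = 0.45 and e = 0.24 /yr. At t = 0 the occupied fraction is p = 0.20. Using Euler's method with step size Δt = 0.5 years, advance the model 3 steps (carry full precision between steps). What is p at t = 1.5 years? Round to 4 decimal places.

Update rule: p ← p + [c·p·(1−p) − e·p]·Δt with Δt = 0.5.
p: 0.20000 → 0.21200  (Δp = +0.01200)
p: 0.21200 → 0.22415  (Δp = +0.01215)
p: 0.22415 → 0.23638  (Δp = +0.01223)

0.2364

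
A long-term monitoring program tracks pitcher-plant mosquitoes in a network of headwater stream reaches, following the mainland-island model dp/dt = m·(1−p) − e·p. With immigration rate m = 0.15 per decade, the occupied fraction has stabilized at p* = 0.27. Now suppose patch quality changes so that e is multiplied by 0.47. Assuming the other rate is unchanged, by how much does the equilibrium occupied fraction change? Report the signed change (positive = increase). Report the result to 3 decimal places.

Balance m(1−p*) = e·p* gives e = m(1−p*)/p* = 0.15×0.73000/0.27000 = 0.40556.
New p* = m/(m+e) = 0.15000/(0.15000+0.19061) = 0.44039.
Δp* = 0.44039 − 0.27000 = +0.17039.

0.170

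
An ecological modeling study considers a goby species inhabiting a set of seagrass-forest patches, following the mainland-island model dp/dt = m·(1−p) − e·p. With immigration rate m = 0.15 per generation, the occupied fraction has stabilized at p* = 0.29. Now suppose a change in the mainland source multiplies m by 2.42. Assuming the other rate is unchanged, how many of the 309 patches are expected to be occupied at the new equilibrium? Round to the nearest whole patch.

Balance m(1−p*) = e·p* gives e = m(1−p*)/p* = 0.15×0.71000/0.29000 = 0.36724.
New p* = m/(m+e) = 0.36300/(0.36300+0.36724) = 0.49710.
Expected occupied = 309 × 0.49710 = 153.60 ≈ 154.

154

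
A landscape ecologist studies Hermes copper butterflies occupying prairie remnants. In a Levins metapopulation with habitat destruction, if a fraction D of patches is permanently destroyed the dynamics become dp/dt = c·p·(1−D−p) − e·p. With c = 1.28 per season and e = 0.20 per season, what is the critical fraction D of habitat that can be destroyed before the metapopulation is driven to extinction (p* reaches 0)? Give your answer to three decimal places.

The nontrivial equilibrium is p* = (1−D) − e/c; extinction occurs when this hits zero.
So D_crit = 1 − e/c = 1 − 0.20/1.28 = 1 − 0.1562 = 0.8438.
This equals the undisturbed p*, a classic result of Lande's extension.

0.844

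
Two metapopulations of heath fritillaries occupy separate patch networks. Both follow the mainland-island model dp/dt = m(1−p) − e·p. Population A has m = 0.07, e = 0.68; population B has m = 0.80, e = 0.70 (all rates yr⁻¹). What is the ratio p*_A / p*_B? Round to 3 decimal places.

0.175

A: p*_A = m/(m+e) = 0.07/0.7500 = 0.0933.
B: p*_B = 0.80/1.5000 = 0.5333.
p*_A / p*_B = 0.0933/0.5333 = 0.1750.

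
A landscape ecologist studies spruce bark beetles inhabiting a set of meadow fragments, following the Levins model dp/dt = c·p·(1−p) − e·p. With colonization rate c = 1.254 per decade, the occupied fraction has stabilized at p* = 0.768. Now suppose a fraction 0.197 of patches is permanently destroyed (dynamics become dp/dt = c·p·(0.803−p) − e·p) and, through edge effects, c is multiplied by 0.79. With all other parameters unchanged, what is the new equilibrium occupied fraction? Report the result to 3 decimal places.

0.509

Balance c(1−p*) = e gives e = 1.254×(1 − 0.76800) = 0.29093.
New p* = 0.803 − e/c = 0.803 − 0.29093/0.99066 = 0.50933.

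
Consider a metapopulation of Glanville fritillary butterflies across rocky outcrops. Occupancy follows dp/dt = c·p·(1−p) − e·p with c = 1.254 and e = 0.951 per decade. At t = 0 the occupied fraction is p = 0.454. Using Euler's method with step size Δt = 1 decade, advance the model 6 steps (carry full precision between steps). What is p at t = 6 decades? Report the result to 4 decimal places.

Update rule: p ← p + [c·p·(1−p) − e·p]·Δt with Δt = 1.
t = 1: p = 0.45400 + (-0.12091) = 0.33309
t = 2: p = 0.33309 + (-0.03821) = 0.29489
t = 3: p = 0.29489 + (-0.01970) = 0.27519
t = 4: p = 0.27519 + (-0.01158) = 0.26361
t = 5: p = 0.26361 + (-0.00727) = 0.25634
t = 6: p = 0.25634 + (-0.00473) = 0.25161

0.2516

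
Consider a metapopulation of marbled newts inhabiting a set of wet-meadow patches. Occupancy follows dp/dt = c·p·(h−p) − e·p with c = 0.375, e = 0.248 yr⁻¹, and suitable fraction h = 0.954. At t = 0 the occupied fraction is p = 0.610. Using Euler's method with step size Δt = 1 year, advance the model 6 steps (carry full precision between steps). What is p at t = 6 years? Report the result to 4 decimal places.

Update rule: p ← p + [c·p·(h−p) − e·p]·Δt with Δt = 1.
t = 1: p = 0.61000 + (-0.07259) = 0.53741
t = 2: p = 0.53741 + (-0.04932) = 0.48809
t = 3: p = 0.48809 + (-0.03577) = 0.45232
t = 4: p = 0.45232 + (-0.02708) = 0.42524
t = 5: p = 0.42524 + (-0.02114) = 0.40410
t = 6: p = 0.40410 + (-0.01689) = 0.38721

0.3872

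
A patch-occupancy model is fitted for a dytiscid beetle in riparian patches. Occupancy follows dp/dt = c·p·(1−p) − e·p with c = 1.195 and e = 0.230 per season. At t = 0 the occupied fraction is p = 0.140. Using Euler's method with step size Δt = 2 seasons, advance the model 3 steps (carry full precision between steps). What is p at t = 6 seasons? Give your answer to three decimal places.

0.854

Update rule: p ← p + [c·p·(1−p) − e·p]·Δt with Δt = 2.
  1  |  dp/dt·Δt = +0.223356  |  p_1 = 0.363356
  2  |  dp/dt·Δt = +0.385731  |  p_2 = 0.749087
  3  |  dp/dt·Δt = +0.104634  |  p_3 = 0.853721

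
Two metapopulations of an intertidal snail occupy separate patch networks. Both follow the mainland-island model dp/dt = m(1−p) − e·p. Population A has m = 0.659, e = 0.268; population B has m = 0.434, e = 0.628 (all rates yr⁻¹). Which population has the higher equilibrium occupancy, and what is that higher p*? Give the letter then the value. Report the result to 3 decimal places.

A, 0.711

A: p*_A = m/(m+e) = 0.659/0.9270 = 0.7109.
B: p*_B = 0.434/1.0620 = 0.4087.
A is higher at 0.7109.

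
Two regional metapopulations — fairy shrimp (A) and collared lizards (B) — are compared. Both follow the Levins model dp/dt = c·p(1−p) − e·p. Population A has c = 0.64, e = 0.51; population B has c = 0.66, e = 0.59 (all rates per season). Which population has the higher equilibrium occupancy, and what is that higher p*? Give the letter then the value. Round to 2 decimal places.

A, 0.20

A: p*_A = 1 − 0.51/0.64 = 0.2031.
B: p*_B = 1 − 0.59/0.66 = 0.1061.
A is higher at 0.2031.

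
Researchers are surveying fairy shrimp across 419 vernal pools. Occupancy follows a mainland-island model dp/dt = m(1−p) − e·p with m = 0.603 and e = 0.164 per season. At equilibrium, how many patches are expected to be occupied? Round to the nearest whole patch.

329

p* = m/(m+e) = 0.603/0.7670 = 0.7862.
Expected occupied patches = N × p* = 419 × 0.7862 = 329.41 ≈ 329.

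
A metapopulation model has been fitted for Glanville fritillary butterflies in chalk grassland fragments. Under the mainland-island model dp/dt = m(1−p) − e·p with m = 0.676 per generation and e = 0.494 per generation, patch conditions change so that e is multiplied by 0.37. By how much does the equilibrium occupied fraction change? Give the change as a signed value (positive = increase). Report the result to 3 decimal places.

Before: p* = 0.676/(0.676+0.494) = 0.5778.
After: m = 0.676, e = 0.18278; p* = 0.676/0.8588 = 0.7872.
Δp* = 0.7872 − 0.5778 = +0.2094.

0.209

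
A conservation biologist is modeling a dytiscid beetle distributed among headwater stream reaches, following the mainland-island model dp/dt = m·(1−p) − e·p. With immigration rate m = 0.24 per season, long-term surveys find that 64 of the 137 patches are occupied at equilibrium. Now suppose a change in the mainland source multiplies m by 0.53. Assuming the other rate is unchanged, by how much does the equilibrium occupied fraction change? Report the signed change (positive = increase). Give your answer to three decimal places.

-0.150

Observed p* = 64/137 = 0.46715.
Balance m(1−p*) = e·p* gives e = m(1−p*)/p* = 0.24×0.53285/0.46715 = 0.27375.
New p* = m/(m+e) = 0.12720/(0.12720+0.27375) = 0.31725.
Δp* = 0.31725 − 0.46715 = -0.14990.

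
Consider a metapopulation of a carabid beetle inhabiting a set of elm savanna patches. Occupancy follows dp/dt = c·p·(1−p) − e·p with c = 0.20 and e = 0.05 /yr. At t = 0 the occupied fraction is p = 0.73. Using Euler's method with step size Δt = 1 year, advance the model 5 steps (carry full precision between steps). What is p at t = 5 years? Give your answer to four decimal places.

0.7410

Update rule: p ← p + [c·p·(1−p) − e·p]·Δt with Δt = 1.
p: 0.73000 → 0.73292  (Δp = +0.00292)
p: 0.73292 → 0.73542  (Δp = +0.00250)
p: 0.73542 → 0.73757  (Δp = +0.00214)
p: 0.73757 → 0.73940  (Δp = +0.00183)
p: 0.73940 → 0.74097  (Δp = +0.00157)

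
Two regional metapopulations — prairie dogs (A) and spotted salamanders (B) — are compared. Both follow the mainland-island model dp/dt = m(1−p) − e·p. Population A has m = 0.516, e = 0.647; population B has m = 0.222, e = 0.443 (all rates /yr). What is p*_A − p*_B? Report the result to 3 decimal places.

A: p*_A = m/(m+e) = 0.516/1.1630 = 0.4437.
B: p*_B = 0.222/0.6650 = 0.3338.
p*_A − p*_B = 0.4437 − 0.3338 = 0.1098.

0.110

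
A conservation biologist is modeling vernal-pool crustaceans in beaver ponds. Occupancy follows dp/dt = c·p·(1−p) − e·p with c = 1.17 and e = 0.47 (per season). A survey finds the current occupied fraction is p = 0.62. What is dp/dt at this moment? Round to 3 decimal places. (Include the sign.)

Colonization term: c·p·(1−p) = 1.17×0.62×0.3800 = 0.27565.
Extinction term: e·p = 0.29140.
dp/dt = 0.27565 − 0.29140 = -0.01575.

-0.016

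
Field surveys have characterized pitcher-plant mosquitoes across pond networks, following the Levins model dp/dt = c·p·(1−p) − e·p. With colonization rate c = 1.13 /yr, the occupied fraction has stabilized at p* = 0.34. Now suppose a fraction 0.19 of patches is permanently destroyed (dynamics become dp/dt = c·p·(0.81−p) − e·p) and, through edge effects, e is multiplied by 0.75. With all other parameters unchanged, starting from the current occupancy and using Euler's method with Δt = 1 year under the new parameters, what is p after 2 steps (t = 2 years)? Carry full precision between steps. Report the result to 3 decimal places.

0.325

Balance c(1−p*) = e gives e = 1.13×(1 − 0.34000) = 0.74580.
Starting from p₀ = 0.34000; update p ← p + (dp/dt)·Δt with the new parameters.
t = 1: p = 0.34000 + (-0.00960) = 0.33040
t = 2: p = 0.33040 + (-0.00575) = 0.32465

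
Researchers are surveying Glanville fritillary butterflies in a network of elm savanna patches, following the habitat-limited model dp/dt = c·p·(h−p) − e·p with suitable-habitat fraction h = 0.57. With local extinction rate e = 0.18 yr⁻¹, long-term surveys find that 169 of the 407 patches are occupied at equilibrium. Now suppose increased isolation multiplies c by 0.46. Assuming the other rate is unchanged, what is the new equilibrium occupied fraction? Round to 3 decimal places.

Observed p* = 169/407 = 0.41523.
Balance c(h−p*) = e gives c = e/(0.57 − 0.41523) = 0.18/0.15477 = 1.16302.
New p* = 0.57 − e/c = 0.57 − 0.18000/0.53499 = 0.23355.

0.234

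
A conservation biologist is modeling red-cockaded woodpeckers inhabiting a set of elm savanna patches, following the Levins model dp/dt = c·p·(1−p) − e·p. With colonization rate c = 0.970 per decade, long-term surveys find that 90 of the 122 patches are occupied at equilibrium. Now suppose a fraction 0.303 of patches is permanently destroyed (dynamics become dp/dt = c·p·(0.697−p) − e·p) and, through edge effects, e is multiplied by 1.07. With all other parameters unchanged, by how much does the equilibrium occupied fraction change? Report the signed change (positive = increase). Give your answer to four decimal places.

-0.3214

Observed p* = 90/122 = 0.73770.
Balance c(1−p*) = e gives e = 0.970×(1 − 0.73770) = 0.25443.
New p* = 0.697 − e/c = 0.697 − 0.27224/0.97000 = 0.41634.
Δp* = 0.41634 − 0.73770 = -0.32136.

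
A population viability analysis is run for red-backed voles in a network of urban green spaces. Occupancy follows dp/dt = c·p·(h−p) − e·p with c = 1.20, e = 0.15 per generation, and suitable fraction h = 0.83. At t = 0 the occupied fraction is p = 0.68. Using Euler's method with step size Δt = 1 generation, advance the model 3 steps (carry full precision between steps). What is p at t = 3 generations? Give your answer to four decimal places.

Update rule: p ← p + [c·p·(h−p) − e·p]·Δt with Δt = 1.
p: 0.68000 → 0.70040  (Δp = +0.02040)
p: 0.70040 → 0.70427  (Δp = +0.00387)
p: 0.70427 → 0.70489  (Δp = +0.00062)

0.7049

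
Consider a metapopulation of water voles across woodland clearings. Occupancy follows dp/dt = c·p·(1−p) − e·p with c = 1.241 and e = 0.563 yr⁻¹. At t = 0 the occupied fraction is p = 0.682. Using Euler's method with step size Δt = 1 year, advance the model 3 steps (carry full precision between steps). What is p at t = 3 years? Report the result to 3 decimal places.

0.548

Update rule: p ← p + [c·p·(1−p) − e·p]·Δt with Δt = 1.
t = 1: p = 0.68200 + (-0.11482) = 0.56718
t = 2: p = 0.56718 + (-0.01467) = 0.55251
t = 3: p = 0.55251 + (-0.00423) = 0.54827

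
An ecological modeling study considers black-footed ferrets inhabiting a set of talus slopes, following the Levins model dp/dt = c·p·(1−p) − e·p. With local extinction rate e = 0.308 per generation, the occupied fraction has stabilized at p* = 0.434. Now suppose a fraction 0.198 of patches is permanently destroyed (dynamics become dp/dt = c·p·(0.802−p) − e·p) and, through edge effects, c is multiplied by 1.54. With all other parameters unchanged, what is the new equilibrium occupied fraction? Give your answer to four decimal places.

0.4345

Balance c(1−p*) = e gives c = e/(1 − 0.43400) = 0.308/0.56600 = 0.54417.
New p* = 0.802 − e/c = 0.802 − 0.30800/0.83802 = 0.43447.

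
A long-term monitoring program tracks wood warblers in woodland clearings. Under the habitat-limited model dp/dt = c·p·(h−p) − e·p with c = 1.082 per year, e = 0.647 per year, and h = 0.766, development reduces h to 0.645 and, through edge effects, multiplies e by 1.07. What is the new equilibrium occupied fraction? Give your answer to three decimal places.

0.005

Before: p* = h − e/c = 0.766 − 0.647/1.082 = 0.766 − 0.5980 = 0.1680.
After: c = 1.082, e = 0.69229, h = 0.645; p* = 0.645 − 0.69229/1.082 = 0.0052.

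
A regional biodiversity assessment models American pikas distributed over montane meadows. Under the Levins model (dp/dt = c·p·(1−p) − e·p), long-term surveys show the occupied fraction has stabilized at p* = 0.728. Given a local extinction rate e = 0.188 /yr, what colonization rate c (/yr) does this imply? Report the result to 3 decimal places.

At equilibrium c(1−p*) = e, so c = e/(1−p*).
c = 0.188/(1 − 0.728) = 0.188/0.2720 = 0.6912.

0.691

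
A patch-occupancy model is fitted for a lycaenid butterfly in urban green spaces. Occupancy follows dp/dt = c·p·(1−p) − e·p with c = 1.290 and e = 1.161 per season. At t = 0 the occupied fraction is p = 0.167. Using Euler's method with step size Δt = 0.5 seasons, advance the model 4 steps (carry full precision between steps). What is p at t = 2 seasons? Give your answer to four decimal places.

0.1437

Update rule: p ← p + [c·p·(1−p) − e·p]·Δt with Δt = 0.5.
t = 0.5: p = 0.16700 + (-0.00722) = 0.15978
t = 1: p = 0.15978 + (-0.00616) = 0.15362
t = 1.5: p = 0.15362 + (-0.00531) = 0.14831
t = 2: p = 0.14831 + (-0.00462) = 0.14369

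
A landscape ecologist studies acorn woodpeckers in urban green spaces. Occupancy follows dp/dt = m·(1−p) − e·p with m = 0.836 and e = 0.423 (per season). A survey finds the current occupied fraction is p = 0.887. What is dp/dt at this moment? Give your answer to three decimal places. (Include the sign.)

-0.281

Colonization term: m·(1−p) = 0.836×0.1130 = 0.09447.
Extinction term: e·p = 0.37520.
dp/dt = 0.09447 − 0.37520 = -0.28073.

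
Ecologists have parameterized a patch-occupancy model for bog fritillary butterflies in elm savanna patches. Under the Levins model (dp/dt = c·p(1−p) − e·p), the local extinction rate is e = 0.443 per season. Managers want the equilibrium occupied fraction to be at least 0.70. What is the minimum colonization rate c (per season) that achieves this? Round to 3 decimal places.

1.477

p* = 1 − e/c ≥ 0.70 requires e/c ≤ 0.3000, i.e. c ≥ e/0.3000.
c_min = 0.443/0.3000 = 1.4767.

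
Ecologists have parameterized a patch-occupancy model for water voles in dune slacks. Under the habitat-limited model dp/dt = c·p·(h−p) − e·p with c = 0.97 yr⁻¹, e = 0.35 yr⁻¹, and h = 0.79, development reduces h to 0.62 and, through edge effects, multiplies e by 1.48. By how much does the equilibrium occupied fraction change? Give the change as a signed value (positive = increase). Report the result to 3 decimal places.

Before: p* = h − e/c = 0.79 − 0.35/0.97 = 0.79 − 0.3608 = 0.4292.
After: c = 0.97, e = 0.518, h = 0.62; p* = 0.62 − 0.518/0.97 = 0.0860.
Δp* = 0.0860 − 0.4292 = -0.3432.

-0.343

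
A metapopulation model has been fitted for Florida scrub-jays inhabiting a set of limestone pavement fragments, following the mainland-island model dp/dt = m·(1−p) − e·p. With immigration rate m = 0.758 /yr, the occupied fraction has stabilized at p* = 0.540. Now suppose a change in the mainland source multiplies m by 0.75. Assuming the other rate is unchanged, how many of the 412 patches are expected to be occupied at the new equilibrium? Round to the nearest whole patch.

193

Balance m(1−p*) = e·p* gives e = m(1−p*)/p* = 0.758×0.46000/0.54000 = 0.64570.
New p* = m/(m+e) = 0.56850/(0.56850+0.64570) = 0.46821.
Expected occupied = 412 × 0.46821 = 192.90 ≈ 193.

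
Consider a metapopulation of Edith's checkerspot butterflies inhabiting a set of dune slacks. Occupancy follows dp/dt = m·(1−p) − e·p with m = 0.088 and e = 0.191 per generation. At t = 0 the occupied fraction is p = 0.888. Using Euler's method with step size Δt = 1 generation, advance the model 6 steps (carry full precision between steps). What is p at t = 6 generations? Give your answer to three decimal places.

Update rule: p ← p + [m·(1−p) − e·p]·Δt with Δt = 1.
step 1: Δp = -0.15975, p = 0.72825
step 2: Δp = -0.11518, p = 0.61307
step 3: Δp = -0.08305, p = 0.53002
step 4: Δp = -0.05988, p = 0.47015
step 5: Δp = -0.04317, p = 0.42697
step 6: Δp = -0.03113, p = 0.39585

0.396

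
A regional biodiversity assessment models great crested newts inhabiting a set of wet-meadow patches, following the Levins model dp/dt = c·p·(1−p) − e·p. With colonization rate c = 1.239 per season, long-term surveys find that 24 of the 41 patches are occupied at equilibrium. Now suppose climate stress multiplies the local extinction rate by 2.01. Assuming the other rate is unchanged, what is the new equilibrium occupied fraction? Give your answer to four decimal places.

0.1666

Observed p* = 24/41 = 0.58537.
Balance c(1−p*) = e gives e = 1.239×(1 − 0.58537) = 0.51373.
New p* = 1 − e/c = 1 − 1.03260/1.23900 = 0.16659.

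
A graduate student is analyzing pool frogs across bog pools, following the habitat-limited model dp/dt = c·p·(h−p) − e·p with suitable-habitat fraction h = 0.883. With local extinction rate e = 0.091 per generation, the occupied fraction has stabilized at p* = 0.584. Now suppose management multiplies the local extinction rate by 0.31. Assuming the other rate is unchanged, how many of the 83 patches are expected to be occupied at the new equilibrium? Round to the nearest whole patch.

66

Balance c(h−p*) = e gives c = e/(0.883 − 0.58400) = 0.091/0.29900 = 0.30435.
New p* = 0.883 − e/c = 0.883 − 0.02821/0.30435 = 0.79031.
Expected occupied = 83 × 0.79031 = 65.60 ≈ 66.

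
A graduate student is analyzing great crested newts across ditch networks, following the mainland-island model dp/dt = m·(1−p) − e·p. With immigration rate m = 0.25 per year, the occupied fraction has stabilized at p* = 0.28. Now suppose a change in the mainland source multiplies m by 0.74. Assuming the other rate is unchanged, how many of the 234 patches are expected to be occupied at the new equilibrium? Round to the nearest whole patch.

Balance m(1−p*) = e·p* gives e = m(1−p*)/p* = 0.25×0.72000/0.28000 = 0.64286.
New p* = m/(m+e) = 0.18500/(0.18500+0.64286) = 0.22347.
Expected occupied = 234 × 0.22347 = 52.29 ≈ 52.

52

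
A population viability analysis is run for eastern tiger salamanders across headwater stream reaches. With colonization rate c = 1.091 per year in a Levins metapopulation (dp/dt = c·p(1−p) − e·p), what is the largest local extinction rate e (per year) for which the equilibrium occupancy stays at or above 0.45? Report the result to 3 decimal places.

0.600

1 − e/c ≥ 0.45 ⇒ e ≤ c(1 − 0.45) = 1.091 × 0.5500.
e_max = 0.6001.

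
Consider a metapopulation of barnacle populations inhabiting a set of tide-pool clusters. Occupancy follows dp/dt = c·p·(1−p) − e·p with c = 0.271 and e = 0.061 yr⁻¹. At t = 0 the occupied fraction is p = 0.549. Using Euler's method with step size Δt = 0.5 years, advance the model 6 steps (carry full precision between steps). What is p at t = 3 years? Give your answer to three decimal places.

0.638

Update rule: p ← p + [c·p·(1−p) − e·p]·Δt with Δt = 0.5.
t = 0.5: p = 0.54900 + (+0.01681) = 0.56581
t = 1: p = 0.56581 + (+0.01603) = 0.58184
t = 1.5: p = 0.58184 + (+0.01522) = 0.59706
t = 2: p = 0.59706 + (+0.01439) = 0.61145
t = 2.5: p = 0.61145 + (+0.01354) = 0.62499
t = 3: p = 0.62499 + (+0.01270) = 0.63769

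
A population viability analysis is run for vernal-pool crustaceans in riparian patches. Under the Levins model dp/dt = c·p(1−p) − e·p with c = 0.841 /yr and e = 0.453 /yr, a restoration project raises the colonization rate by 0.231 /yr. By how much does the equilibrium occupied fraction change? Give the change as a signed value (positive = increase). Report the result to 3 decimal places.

0.116

Before: p* = 1 − 0.453/0.841 = 0.4614.
After the change, c = 1.072, e = 0.453, so p* = 1 − 0.453/1.072 = 0.5774.
Δp* = 0.5774 − 0.4614 = +0.1161.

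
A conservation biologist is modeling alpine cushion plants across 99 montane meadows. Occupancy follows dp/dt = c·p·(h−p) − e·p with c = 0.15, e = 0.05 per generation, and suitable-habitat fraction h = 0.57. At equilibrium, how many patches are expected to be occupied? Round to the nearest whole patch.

p* = h − e/c = 0.57 − 0.3333 = 0.2367.
Expected occupied patches = N × p* = 99 × 0.2367 = 23.43 ≈ 23.

23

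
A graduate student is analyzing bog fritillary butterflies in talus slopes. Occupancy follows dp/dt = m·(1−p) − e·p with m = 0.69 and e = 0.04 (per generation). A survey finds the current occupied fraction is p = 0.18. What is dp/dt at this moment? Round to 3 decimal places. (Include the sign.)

Colonization term: m·(1−p) = 0.69×0.8200 = 0.56580.
Extinction term: e·p = 0.00720.
dp/dt = 0.56580 − 0.00720 = 0.55860.

0.559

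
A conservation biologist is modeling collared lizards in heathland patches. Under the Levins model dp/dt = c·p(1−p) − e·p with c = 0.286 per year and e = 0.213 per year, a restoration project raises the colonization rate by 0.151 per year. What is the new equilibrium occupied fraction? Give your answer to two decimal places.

Before: p* = 1 − 0.213/0.286 = 0.2552.
After the change, c = 0.437, e = 0.213, so p* = 1 − 0.213/0.437 = 0.5126.

0.51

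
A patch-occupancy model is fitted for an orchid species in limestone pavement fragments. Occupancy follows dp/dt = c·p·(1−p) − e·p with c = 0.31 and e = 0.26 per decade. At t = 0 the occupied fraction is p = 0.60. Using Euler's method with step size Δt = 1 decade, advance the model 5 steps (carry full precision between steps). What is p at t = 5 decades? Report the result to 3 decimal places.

0.358

Update rule: p ← p + [c·p·(1−p) − e·p]·Δt with Δt = 1.
  1  |  dp/dt·Δt = -0.081600  |  p_1 = 0.518400
  2  |  dp/dt·Δt = -0.057389  |  p_2 = 0.461011
  3  |  dp/dt·Δt = -0.042834  |  p_3 = 0.418177
  4  |  dp/dt·Δt = -0.033301  |  p_4 = 0.384875
  5  |  dp/dt·Δt = -0.026676  |  p_5 = 0.358199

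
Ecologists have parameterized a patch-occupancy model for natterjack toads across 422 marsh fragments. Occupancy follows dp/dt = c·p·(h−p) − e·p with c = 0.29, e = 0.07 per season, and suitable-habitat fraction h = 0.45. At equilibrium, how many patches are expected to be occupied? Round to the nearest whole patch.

p* = h − e/c = 0.45 − 0.2414 = 0.2086.
Expected occupied patches = N × p* = 422 × 0.2086 = 88.04 ≈ 88.

88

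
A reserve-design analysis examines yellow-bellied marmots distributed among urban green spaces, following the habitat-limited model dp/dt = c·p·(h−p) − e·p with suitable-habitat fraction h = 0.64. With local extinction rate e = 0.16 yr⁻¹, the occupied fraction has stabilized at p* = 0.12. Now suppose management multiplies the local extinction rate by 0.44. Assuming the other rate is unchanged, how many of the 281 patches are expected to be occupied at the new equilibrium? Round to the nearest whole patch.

Balance c(h−p*) = e gives c = e/(0.64 − 0.12000) = 0.16/0.52000 = 0.30769.
New p* = 0.64 − e/c = 0.64 − 0.07040/0.30769 = 0.41120.
Expected occupied = 281 × 0.41120 = 115.55 ≈ 116.

116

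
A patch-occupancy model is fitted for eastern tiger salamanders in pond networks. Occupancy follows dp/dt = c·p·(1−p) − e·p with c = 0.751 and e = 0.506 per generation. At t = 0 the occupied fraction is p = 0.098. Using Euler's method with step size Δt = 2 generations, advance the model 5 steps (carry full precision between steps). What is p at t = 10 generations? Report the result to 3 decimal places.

Update rule: p ← p + [c·p·(1−p) − e·p]·Δt with Δt = 2.
t = 2: p = 0.09800 + (+0.03359) = 0.13159
t = 4: p = 0.13159 + (+0.03847) = 0.17007
t = 6: p = 0.17007 + (+0.03989) = 0.20996
t = 8: p = 0.20996 + (+0.03667) = 0.24662
t = 10: p = 0.24662 + (+0.02949) = 0.27611

0.276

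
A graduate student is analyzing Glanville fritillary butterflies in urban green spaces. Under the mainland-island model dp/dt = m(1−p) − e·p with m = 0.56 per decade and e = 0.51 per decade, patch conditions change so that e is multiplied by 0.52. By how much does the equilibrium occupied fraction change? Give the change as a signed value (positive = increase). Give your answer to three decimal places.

Before: p* = 0.56/(0.56+0.51) = 0.5234.
After: m = 0.56, e = 0.2652; p* = 0.56/0.8252 = 0.6786.
Δp* = 0.6786 − 0.5234 = +0.1553.

0.155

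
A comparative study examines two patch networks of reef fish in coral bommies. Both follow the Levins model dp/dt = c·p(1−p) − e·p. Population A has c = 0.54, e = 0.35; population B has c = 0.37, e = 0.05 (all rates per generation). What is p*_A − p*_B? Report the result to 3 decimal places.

-0.513

A: p*_A = 1 − 0.35/0.54 = 0.3519.
B: p*_B = 1 − 0.05/0.37 = 0.8649.
p*_A − p*_B = 0.3519 − 0.8649 = -0.5130.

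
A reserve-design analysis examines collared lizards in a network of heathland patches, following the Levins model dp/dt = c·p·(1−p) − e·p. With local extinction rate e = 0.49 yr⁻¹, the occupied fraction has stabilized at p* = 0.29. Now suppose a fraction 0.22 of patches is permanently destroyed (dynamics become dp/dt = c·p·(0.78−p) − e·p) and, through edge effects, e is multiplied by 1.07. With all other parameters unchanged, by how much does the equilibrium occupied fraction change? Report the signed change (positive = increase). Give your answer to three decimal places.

Balance c(1−p*) = e gives c = e/(1 − 0.29000) = 0.49/0.71000 = 0.69014.
New p* = 0.78 − e/c = 0.78 − 0.52430/0.69014 = 0.02030.
Δp* = 0.02030 − 0.29000 = -0.26970.

-0.270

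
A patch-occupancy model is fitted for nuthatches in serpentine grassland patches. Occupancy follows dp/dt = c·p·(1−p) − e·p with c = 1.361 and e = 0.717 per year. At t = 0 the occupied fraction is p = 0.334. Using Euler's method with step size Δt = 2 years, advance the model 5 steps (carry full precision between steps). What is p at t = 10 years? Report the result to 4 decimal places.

0.4731

Update rule: p ← p + [c·p·(1−p) − e·p]·Δt with Δt = 2.
p: 0.33400 → 0.46054  (Δp = +0.12654)
p: 0.46054 → 0.47639  (Δp = +0.01585)
p: 0.47639 → 0.47223  (Δp = -0.00416)
p: 0.47223 → 0.47345  (Δp = +0.00122)
p: 0.47345 → 0.47310  (Δp = -0.00035)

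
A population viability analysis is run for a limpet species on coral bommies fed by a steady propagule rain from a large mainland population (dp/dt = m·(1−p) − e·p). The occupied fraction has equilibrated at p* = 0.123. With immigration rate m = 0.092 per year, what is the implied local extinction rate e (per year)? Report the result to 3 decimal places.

At equilibrium m(1−p*) = e·p*, so e = m(1−p*)/p*.
e = 0.092 × 0.8770 / 0.123 = 0.6560.

0.656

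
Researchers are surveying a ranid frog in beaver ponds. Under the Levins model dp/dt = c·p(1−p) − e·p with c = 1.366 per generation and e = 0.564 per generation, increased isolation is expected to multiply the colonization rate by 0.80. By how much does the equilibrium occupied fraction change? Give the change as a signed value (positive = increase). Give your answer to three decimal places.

Before: p* = 1 − 0.564/1.366 = 0.5871.
After the change, c = 1.0928, e = 0.564, so p* = 1 − 0.564/1.0928 = 0.4839.
Δp* = 0.4839 − 0.5871 = -0.1032.

-0.103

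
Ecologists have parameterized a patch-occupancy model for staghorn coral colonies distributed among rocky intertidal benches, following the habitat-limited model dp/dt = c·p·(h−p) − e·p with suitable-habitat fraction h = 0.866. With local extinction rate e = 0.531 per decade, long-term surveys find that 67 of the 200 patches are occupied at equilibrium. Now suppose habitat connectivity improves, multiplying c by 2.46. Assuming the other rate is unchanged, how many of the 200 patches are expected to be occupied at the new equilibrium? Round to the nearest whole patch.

130

Observed p* = 67/200 = 0.33500.
Balance c(h−p*) = e gives c = e/(0.866 − 0.33500) = 0.531/0.53100 = 1.00000.
New p* = 0.866 − e/c = 0.866 − 0.53100/2.46000 = 0.65015.
Expected occupied = 200 × 0.65015 = 130.03 ≈ 130.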